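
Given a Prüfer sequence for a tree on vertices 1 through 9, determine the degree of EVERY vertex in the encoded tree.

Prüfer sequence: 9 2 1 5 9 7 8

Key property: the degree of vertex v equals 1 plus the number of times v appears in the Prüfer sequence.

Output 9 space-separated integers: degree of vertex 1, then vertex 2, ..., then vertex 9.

p_1 = 9: count[9] becomes 1
p_2 = 2: count[2] becomes 1
p_3 = 1: count[1] becomes 1
p_4 = 5: count[5] becomes 1
p_5 = 9: count[9] becomes 2
p_6 = 7: count[7] becomes 1
p_7 = 8: count[8] becomes 1
Degrees (1 + count): deg[1]=1+1=2, deg[2]=1+1=2, deg[3]=1+0=1, deg[4]=1+0=1, deg[5]=1+1=2, deg[6]=1+0=1, deg[7]=1+1=2, deg[8]=1+1=2, deg[9]=1+2=3

Answer: 2 2 1 1 2 1 2 2 3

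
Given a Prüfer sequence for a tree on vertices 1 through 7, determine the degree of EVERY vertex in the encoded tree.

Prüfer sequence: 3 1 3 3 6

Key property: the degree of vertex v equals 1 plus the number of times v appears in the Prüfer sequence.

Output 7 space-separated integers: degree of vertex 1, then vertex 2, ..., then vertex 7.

Answer: 2 1 4 1 1 2 1

Derivation:
p_1 = 3: count[3] becomes 1
p_2 = 1: count[1] becomes 1
p_3 = 3: count[3] becomes 2
p_4 = 3: count[3] becomes 3
p_5 = 6: count[6] becomes 1
Degrees (1 + count): deg[1]=1+1=2, deg[2]=1+0=1, deg[3]=1+3=4, deg[4]=1+0=1, deg[5]=1+0=1, deg[6]=1+1=2, deg[7]=1+0=1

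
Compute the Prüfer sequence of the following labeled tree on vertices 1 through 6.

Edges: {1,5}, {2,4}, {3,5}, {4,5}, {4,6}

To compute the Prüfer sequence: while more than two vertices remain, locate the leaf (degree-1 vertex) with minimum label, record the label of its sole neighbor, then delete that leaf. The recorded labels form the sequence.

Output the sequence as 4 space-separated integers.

Answer: 5 4 5 4

Derivation:
Step 1: leaves = {1,2,3,6}. Remove smallest leaf 1, emit neighbor 5.
Step 2: leaves = {2,3,6}. Remove smallest leaf 2, emit neighbor 4.
Step 3: leaves = {3,6}. Remove smallest leaf 3, emit neighbor 5.
Step 4: leaves = {5,6}. Remove smallest leaf 5, emit neighbor 4.
Done: 2 vertices remain (4, 6). Sequence = [5 4 5 4]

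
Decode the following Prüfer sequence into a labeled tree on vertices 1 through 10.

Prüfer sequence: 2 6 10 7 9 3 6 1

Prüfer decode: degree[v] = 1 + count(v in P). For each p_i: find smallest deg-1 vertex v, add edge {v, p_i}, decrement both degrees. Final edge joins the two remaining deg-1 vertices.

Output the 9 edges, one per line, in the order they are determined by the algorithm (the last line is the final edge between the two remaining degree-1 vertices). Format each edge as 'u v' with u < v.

Answer: 2 4
2 6
5 10
7 8
7 9
3 9
3 6
1 6
1 10

Derivation:
Initial degrees: {1:2, 2:2, 3:2, 4:1, 5:1, 6:3, 7:2, 8:1, 9:2, 10:2}
Step 1: smallest deg-1 vertex = 4, p_1 = 2. Add edge {2,4}. Now deg[4]=0, deg[2]=1.
Step 2: smallest deg-1 vertex = 2, p_2 = 6. Add edge {2,6}. Now deg[2]=0, deg[6]=2.
Step 3: smallest deg-1 vertex = 5, p_3 = 10. Add edge {5,10}. Now deg[5]=0, deg[10]=1.
Step 4: smallest deg-1 vertex = 8, p_4 = 7. Add edge {7,8}. Now deg[8]=0, deg[7]=1.
Step 5: smallest deg-1 vertex = 7, p_5 = 9. Add edge {7,9}. Now deg[7]=0, deg[9]=1.
Step 6: smallest deg-1 vertex = 9, p_6 = 3. Add edge {3,9}. Now deg[9]=0, deg[3]=1.
Step 7: smallest deg-1 vertex = 3, p_7 = 6. Add edge {3,6}. Now deg[3]=0, deg[6]=1.
Step 8: smallest deg-1 vertex = 6, p_8 = 1. Add edge {1,6}. Now deg[6]=0, deg[1]=1.
Final: two remaining deg-1 vertices are 1, 10. Add edge {1,10}.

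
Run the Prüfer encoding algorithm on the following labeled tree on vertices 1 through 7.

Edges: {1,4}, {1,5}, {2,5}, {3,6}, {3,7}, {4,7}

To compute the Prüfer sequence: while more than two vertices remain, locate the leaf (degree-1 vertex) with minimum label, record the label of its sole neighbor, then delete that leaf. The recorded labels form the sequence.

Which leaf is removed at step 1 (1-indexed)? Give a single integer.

Step 1: current leaves = {2,6}. Remove leaf 2 (neighbor: 5).

Answer: 2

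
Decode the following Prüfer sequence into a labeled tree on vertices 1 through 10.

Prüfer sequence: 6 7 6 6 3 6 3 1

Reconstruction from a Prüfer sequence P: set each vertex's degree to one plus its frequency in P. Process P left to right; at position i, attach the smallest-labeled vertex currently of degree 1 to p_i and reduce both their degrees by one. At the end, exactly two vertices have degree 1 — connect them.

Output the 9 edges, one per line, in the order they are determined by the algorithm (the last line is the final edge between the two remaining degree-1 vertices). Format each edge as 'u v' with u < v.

Answer: 2 6
4 7
5 6
6 7
3 8
6 9
3 6
1 3
1 10

Derivation:
Initial degrees: {1:2, 2:1, 3:3, 4:1, 5:1, 6:5, 7:2, 8:1, 9:1, 10:1}
Step 1: smallest deg-1 vertex = 2, p_1 = 6. Add edge {2,6}. Now deg[2]=0, deg[6]=4.
Step 2: smallest deg-1 vertex = 4, p_2 = 7. Add edge {4,7}. Now deg[4]=0, deg[7]=1.
Step 3: smallest deg-1 vertex = 5, p_3 = 6. Add edge {5,6}. Now deg[5]=0, deg[6]=3.
Step 4: smallest deg-1 vertex = 7, p_4 = 6. Add edge {6,7}. Now deg[7]=0, deg[6]=2.
Step 5: smallest deg-1 vertex = 8, p_5 = 3. Add edge {3,8}. Now deg[8]=0, deg[3]=2.
Step 6: smallest deg-1 vertex = 9, p_6 = 6. Add edge {6,9}. Now deg[9]=0, deg[6]=1.
Step 7: smallest deg-1 vertex = 6, p_7 = 3. Add edge {3,6}. Now deg[6]=0, deg[3]=1.
Step 8: smallest deg-1 vertex = 3, p_8 = 1. Add edge {1,3}. Now deg[3]=0, deg[1]=1.
Final: two remaining deg-1 vertices are 1, 10. Add edge {1,10}.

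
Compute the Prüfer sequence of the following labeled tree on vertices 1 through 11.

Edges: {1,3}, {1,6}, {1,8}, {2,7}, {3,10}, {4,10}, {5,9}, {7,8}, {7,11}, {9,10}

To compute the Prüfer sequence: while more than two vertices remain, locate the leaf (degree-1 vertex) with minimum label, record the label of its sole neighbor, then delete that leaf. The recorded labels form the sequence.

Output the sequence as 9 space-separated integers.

Step 1: leaves = {2,4,5,6,11}. Remove smallest leaf 2, emit neighbor 7.
Step 2: leaves = {4,5,6,11}. Remove smallest leaf 4, emit neighbor 10.
Step 3: leaves = {5,6,11}. Remove smallest leaf 5, emit neighbor 9.
Step 4: leaves = {6,9,11}. Remove smallest leaf 6, emit neighbor 1.
Step 5: leaves = {9,11}. Remove smallest leaf 9, emit neighbor 10.
Step 6: leaves = {10,11}. Remove smallest leaf 10, emit neighbor 3.
Step 7: leaves = {3,11}. Remove smallest leaf 3, emit neighbor 1.
Step 8: leaves = {1,11}. Remove smallest leaf 1, emit neighbor 8.
Step 9: leaves = {8,11}. Remove smallest leaf 8, emit neighbor 7.
Done: 2 vertices remain (7, 11). Sequence = [7 10 9 1 10 3 1 8 7]

Answer: 7 10 9 1 10 3 1 8 7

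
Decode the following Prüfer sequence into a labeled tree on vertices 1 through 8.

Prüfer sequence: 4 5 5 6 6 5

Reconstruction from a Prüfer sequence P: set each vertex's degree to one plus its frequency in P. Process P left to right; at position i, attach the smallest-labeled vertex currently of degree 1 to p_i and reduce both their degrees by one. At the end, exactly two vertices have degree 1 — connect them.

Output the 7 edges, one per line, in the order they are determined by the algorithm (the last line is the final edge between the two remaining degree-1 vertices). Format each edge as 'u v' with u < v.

Initial degrees: {1:1, 2:1, 3:1, 4:2, 5:4, 6:3, 7:1, 8:1}
Step 1: smallest deg-1 vertex = 1, p_1 = 4. Add edge {1,4}. Now deg[1]=0, deg[4]=1.
Step 2: smallest deg-1 vertex = 2, p_2 = 5. Add edge {2,5}. Now deg[2]=0, deg[5]=3.
Step 3: smallest deg-1 vertex = 3, p_3 = 5. Add edge {3,5}. Now deg[3]=0, deg[5]=2.
Step 4: smallest deg-1 vertex = 4, p_4 = 6. Add edge {4,6}. Now deg[4]=0, deg[6]=2.
Step 5: smallest deg-1 vertex = 7, p_5 = 6. Add edge {6,7}. Now deg[7]=0, deg[6]=1.
Step 6: smallest deg-1 vertex = 6, p_6 = 5. Add edge {5,6}. Now deg[6]=0, deg[5]=1.
Final: two remaining deg-1 vertices are 5, 8. Add edge {5,8}.

Answer: 1 4
2 5
3 5
4 6
6 7
5 6
5 8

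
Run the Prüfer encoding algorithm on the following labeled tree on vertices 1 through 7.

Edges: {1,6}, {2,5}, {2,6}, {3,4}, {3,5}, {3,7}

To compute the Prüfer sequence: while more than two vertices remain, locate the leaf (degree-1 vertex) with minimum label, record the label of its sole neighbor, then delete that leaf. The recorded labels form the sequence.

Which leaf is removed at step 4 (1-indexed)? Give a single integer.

Step 1: current leaves = {1,4,7}. Remove leaf 1 (neighbor: 6).
Step 2: current leaves = {4,6,7}. Remove leaf 4 (neighbor: 3).
Step 3: current leaves = {6,7}. Remove leaf 6 (neighbor: 2).
Step 4: current leaves = {2,7}. Remove leaf 2 (neighbor: 5).

Answer: 2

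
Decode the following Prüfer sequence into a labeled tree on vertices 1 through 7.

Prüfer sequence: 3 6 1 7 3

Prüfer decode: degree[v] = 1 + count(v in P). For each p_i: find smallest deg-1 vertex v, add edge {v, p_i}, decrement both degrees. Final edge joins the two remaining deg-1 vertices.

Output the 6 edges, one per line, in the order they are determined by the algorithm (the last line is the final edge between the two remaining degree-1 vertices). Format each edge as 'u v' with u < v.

Answer: 2 3
4 6
1 5
1 7
3 6
3 7

Derivation:
Initial degrees: {1:2, 2:1, 3:3, 4:1, 5:1, 6:2, 7:2}
Step 1: smallest deg-1 vertex = 2, p_1 = 3. Add edge {2,3}. Now deg[2]=0, deg[3]=2.
Step 2: smallest deg-1 vertex = 4, p_2 = 6. Add edge {4,6}. Now deg[4]=0, deg[6]=1.
Step 3: smallest deg-1 vertex = 5, p_3 = 1. Add edge {1,5}. Now deg[5]=0, deg[1]=1.
Step 4: smallest deg-1 vertex = 1, p_4 = 7. Add edge {1,7}. Now deg[1]=0, deg[7]=1.
Step 5: smallest deg-1 vertex = 6, p_5 = 3. Add edge {3,6}. Now deg[6]=0, deg[3]=1.
Final: two remaining deg-1 vertices are 3, 7. Add edge {3,7}.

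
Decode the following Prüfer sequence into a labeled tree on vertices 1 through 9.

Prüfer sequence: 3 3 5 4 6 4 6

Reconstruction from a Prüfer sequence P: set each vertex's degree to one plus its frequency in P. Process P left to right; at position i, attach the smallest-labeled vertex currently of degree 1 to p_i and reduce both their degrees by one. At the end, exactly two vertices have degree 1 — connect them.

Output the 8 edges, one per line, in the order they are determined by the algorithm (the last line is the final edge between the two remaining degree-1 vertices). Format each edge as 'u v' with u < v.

Answer: 1 3
2 3
3 5
4 5
6 7
4 8
4 6
6 9

Derivation:
Initial degrees: {1:1, 2:1, 3:3, 4:3, 5:2, 6:3, 7:1, 8:1, 9:1}
Step 1: smallest deg-1 vertex = 1, p_1 = 3. Add edge {1,3}. Now deg[1]=0, deg[3]=2.
Step 2: smallest deg-1 vertex = 2, p_2 = 3. Add edge {2,3}. Now deg[2]=0, deg[3]=1.
Step 3: smallest deg-1 vertex = 3, p_3 = 5. Add edge {3,5}. Now deg[3]=0, deg[5]=1.
Step 4: smallest deg-1 vertex = 5, p_4 = 4. Add edge {4,5}. Now deg[5]=0, deg[4]=2.
Step 5: smallest deg-1 vertex = 7, p_5 = 6. Add edge {6,7}. Now deg[7]=0, deg[6]=2.
Step 6: smallest deg-1 vertex = 8, p_6 = 4. Add edge {4,8}. Now deg[8]=0, deg[4]=1.
Step 7: smallest deg-1 vertex = 4, p_7 = 6. Add edge {4,6}. Now deg[4]=0, deg[6]=1.
Final: two remaining deg-1 vertices are 6, 9. Add edge {6,9}.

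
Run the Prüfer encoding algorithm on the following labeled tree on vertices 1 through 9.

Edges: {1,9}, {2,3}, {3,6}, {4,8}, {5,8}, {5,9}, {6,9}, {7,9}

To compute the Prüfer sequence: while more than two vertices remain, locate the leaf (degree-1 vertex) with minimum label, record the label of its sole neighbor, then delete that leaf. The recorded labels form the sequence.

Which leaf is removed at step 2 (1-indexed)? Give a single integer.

Answer: 2

Derivation:
Step 1: current leaves = {1,2,4,7}. Remove leaf 1 (neighbor: 9).
Step 2: current leaves = {2,4,7}. Remove leaf 2 (neighbor: 3).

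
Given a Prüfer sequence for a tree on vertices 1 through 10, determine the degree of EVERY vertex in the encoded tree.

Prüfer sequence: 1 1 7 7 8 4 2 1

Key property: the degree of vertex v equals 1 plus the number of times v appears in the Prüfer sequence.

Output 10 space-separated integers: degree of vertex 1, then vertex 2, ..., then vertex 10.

Answer: 4 2 1 2 1 1 3 2 1 1

Derivation:
p_1 = 1: count[1] becomes 1
p_2 = 1: count[1] becomes 2
p_3 = 7: count[7] becomes 1
p_4 = 7: count[7] becomes 2
p_5 = 8: count[8] becomes 1
p_6 = 4: count[4] becomes 1
p_7 = 2: count[2] becomes 1
p_8 = 1: count[1] becomes 3
Degrees (1 + count): deg[1]=1+3=4, deg[2]=1+1=2, deg[3]=1+0=1, deg[4]=1+1=2, deg[5]=1+0=1, deg[6]=1+0=1, deg[7]=1+2=3, deg[8]=1+1=2, deg[9]=1+0=1, deg[10]=1+0=1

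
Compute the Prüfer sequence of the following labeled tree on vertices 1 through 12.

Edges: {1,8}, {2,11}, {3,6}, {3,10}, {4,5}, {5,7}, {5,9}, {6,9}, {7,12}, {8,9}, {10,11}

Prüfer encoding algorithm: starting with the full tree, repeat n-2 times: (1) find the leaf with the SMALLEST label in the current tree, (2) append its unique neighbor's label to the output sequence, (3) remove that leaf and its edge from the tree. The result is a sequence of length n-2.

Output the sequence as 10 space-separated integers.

Answer: 8 11 5 9 10 3 6 9 5 7

Derivation:
Step 1: leaves = {1,2,4,12}. Remove smallest leaf 1, emit neighbor 8.
Step 2: leaves = {2,4,8,12}. Remove smallest leaf 2, emit neighbor 11.
Step 3: leaves = {4,8,11,12}. Remove smallest leaf 4, emit neighbor 5.
Step 4: leaves = {8,11,12}. Remove smallest leaf 8, emit neighbor 9.
Step 5: leaves = {11,12}. Remove smallest leaf 11, emit neighbor 10.
Step 6: leaves = {10,12}. Remove smallest leaf 10, emit neighbor 3.
Step 7: leaves = {3,12}. Remove smallest leaf 3, emit neighbor 6.
Step 8: leaves = {6,12}. Remove smallest leaf 6, emit neighbor 9.
Step 9: leaves = {9,12}. Remove smallest leaf 9, emit neighbor 5.
Step 10: leaves = {5,12}. Remove smallest leaf 5, emit neighbor 7.
Done: 2 vertices remain (7, 12). Sequence = [8 11 5 9 10 3 6 9 5 7]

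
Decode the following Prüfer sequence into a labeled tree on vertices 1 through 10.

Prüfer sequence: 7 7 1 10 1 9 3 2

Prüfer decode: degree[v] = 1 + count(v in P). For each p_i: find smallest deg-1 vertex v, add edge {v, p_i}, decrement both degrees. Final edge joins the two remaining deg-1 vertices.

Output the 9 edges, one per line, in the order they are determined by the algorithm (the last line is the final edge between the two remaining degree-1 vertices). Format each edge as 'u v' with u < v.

Initial degrees: {1:3, 2:2, 3:2, 4:1, 5:1, 6:1, 7:3, 8:1, 9:2, 10:2}
Step 1: smallest deg-1 vertex = 4, p_1 = 7. Add edge {4,7}. Now deg[4]=0, deg[7]=2.
Step 2: smallest deg-1 vertex = 5, p_2 = 7. Add edge {5,7}. Now deg[5]=0, deg[7]=1.
Step 3: smallest deg-1 vertex = 6, p_3 = 1. Add edge {1,6}. Now deg[6]=0, deg[1]=2.
Step 4: smallest deg-1 vertex = 7, p_4 = 10. Add edge {7,10}. Now deg[7]=0, deg[10]=1.
Step 5: smallest deg-1 vertex = 8, p_5 = 1. Add edge {1,8}. Now deg[8]=0, deg[1]=1.
Step 6: smallest deg-1 vertex = 1, p_6 = 9. Add edge {1,9}. Now deg[1]=0, deg[9]=1.
Step 7: smallest deg-1 vertex = 9, p_7 = 3. Add edge {3,9}. Now deg[9]=0, deg[3]=1.
Step 8: smallest deg-1 vertex = 3, p_8 = 2. Add edge {2,3}. Now deg[3]=0, deg[2]=1.
Final: two remaining deg-1 vertices are 2, 10. Add edge {2,10}.

Answer: 4 7
5 7
1 6
7 10
1 8
1 9
3 9
2 3
2 10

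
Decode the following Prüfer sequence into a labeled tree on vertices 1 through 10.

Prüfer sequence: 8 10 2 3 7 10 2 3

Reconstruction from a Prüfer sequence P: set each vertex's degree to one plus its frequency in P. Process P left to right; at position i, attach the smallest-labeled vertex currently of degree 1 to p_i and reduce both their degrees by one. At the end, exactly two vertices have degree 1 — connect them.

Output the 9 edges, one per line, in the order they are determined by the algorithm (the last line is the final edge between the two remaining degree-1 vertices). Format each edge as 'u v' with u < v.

Initial degrees: {1:1, 2:3, 3:3, 4:1, 5:1, 6:1, 7:2, 8:2, 9:1, 10:3}
Step 1: smallest deg-1 vertex = 1, p_1 = 8. Add edge {1,8}. Now deg[1]=0, deg[8]=1.
Step 2: smallest deg-1 vertex = 4, p_2 = 10. Add edge {4,10}. Now deg[4]=0, deg[10]=2.
Step 3: smallest deg-1 vertex = 5, p_3 = 2. Add edge {2,5}. Now deg[5]=0, deg[2]=2.
Step 4: smallest deg-1 vertex = 6, p_4 = 3. Add edge {3,6}. Now deg[6]=0, deg[3]=2.
Step 5: smallest deg-1 vertex = 8, p_5 = 7. Add edge {7,8}. Now deg[8]=0, deg[7]=1.
Step 6: smallest deg-1 vertex = 7, p_6 = 10. Add edge {7,10}. Now deg[7]=0, deg[10]=1.
Step 7: smallest deg-1 vertex = 9, p_7 = 2. Add edge {2,9}. Now deg[9]=0, deg[2]=1.
Step 8: smallest deg-1 vertex = 2, p_8 = 3. Add edge {2,3}. Now deg[2]=0, deg[3]=1.
Final: two remaining deg-1 vertices are 3, 10. Add edge {3,10}.

Answer: 1 8
4 10
2 5
3 6
7 8
7 10
2 9
2 3
3 10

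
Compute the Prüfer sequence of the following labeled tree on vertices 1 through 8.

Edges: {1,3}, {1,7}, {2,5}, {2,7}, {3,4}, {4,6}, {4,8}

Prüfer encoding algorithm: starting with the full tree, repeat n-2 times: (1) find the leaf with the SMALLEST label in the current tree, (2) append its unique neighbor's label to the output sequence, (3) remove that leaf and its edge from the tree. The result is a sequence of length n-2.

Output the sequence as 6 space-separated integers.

Step 1: leaves = {5,6,8}. Remove smallest leaf 5, emit neighbor 2.
Step 2: leaves = {2,6,8}. Remove smallest leaf 2, emit neighbor 7.
Step 3: leaves = {6,7,8}. Remove smallest leaf 6, emit neighbor 4.
Step 4: leaves = {7,8}. Remove smallest leaf 7, emit neighbor 1.
Step 5: leaves = {1,8}. Remove smallest leaf 1, emit neighbor 3.
Step 6: leaves = {3,8}. Remove smallest leaf 3, emit neighbor 4.
Done: 2 vertices remain (4, 8). Sequence = [2 7 4 1 3 4]

Answer: 2 7 4 1 3 4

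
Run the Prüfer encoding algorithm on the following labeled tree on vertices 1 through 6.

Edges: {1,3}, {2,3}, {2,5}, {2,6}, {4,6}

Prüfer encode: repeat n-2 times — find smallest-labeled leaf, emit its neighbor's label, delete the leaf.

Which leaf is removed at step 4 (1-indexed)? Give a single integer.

Step 1: current leaves = {1,4,5}. Remove leaf 1 (neighbor: 3).
Step 2: current leaves = {3,4,5}. Remove leaf 3 (neighbor: 2).
Step 3: current leaves = {4,5}. Remove leaf 4 (neighbor: 6).
Step 4: current leaves = {5,6}. Remove leaf 5 (neighbor: 2).

Answer: 5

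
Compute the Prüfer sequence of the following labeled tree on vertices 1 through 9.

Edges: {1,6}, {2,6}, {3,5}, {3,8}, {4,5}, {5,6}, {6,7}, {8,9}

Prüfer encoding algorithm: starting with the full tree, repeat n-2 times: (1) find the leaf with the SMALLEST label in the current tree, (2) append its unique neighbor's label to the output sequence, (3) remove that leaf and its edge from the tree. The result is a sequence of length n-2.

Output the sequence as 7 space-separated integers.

Answer: 6 6 5 6 5 3 8

Derivation:
Step 1: leaves = {1,2,4,7,9}. Remove smallest leaf 1, emit neighbor 6.
Step 2: leaves = {2,4,7,9}. Remove smallest leaf 2, emit neighbor 6.
Step 3: leaves = {4,7,9}. Remove smallest leaf 4, emit neighbor 5.
Step 4: leaves = {7,9}. Remove smallest leaf 7, emit neighbor 6.
Step 5: leaves = {6,9}. Remove smallest leaf 6, emit neighbor 5.
Step 6: leaves = {5,9}. Remove smallest leaf 5, emit neighbor 3.
Step 7: leaves = {3,9}. Remove smallest leaf 3, emit neighbor 8.
Done: 2 vertices remain (8, 9). Sequence = [6 6 5 6 5 3 8]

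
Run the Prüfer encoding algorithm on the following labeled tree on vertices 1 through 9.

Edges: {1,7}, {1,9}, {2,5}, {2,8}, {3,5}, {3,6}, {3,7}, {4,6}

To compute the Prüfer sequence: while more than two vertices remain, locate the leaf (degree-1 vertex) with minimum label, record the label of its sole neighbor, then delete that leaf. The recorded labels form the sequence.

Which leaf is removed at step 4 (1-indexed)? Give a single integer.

Answer: 2

Derivation:
Step 1: current leaves = {4,8,9}. Remove leaf 4 (neighbor: 6).
Step 2: current leaves = {6,8,9}. Remove leaf 6 (neighbor: 3).
Step 3: current leaves = {8,9}. Remove leaf 8 (neighbor: 2).
Step 4: current leaves = {2,9}. Remove leaf 2 (neighbor: 5).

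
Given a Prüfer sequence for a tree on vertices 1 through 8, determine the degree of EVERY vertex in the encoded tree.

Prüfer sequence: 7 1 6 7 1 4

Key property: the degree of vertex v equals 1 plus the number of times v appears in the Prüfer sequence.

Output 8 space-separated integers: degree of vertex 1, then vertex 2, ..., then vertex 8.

p_1 = 7: count[7] becomes 1
p_2 = 1: count[1] becomes 1
p_3 = 6: count[6] becomes 1
p_4 = 7: count[7] becomes 2
p_5 = 1: count[1] becomes 2
p_6 = 4: count[4] becomes 1
Degrees (1 + count): deg[1]=1+2=3, deg[2]=1+0=1, deg[3]=1+0=1, deg[4]=1+1=2, deg[5]=1+0=1, deg[6]=1+1=2, deg[7]=1+2=3, deg[8]=1+0=1

Answer: 3 1 1 2 1 2 3 1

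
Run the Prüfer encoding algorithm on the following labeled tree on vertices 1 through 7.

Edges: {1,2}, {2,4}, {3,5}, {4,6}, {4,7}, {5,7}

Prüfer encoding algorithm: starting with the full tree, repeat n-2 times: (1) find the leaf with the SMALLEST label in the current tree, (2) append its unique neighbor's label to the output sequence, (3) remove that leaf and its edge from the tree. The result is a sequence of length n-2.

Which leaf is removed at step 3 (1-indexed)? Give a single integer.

Step 1: current leaves = {1,3,6}. Remove leaf 1 (neighbor: 2).
Step 2: current leaves = {2,3,6}. Remove leaf 2 (neighbor: 4).
Step 3: current leaves = {3,6}. Remove leaf 3 (neighbor: 5).

Answer: 3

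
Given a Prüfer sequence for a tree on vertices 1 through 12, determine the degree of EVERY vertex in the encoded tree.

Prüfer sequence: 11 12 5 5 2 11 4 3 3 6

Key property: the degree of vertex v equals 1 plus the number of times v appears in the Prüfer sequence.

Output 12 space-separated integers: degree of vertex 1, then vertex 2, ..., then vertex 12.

p_1 = 11: count[11] becomes 1
p_2 = 12: count[12] becomes 1
p_3 = 5: count[5] becomes 1
p_4 = 5: count[5] becomes 2
p_5 = 2: count[2] becomes 1
p_6 = 11: count[11] becomes 2
p_7 = 4: count[4] becomes 1
p_8 = 3: count[3] becomes 1
p_9 = 3: count[3] becomes 2
p_10 = 6: count[6] becomes 1
Degrees (1 + count): deg[1]=1+0=1, deg[2]=1+1=2, deg[3]=1+2=3, deg[4]=1+1=2, deg[5]=1+2=3, deg[6]=1+1=2, deg[7]=1+0=1, deg[8]=1+0=1, deg[9]=1+0=1, deg[10]=1+0=1, deg[11]=1+2=3, deg[12]=1+1=2

Answer: 1 2 3 2 3 2 1 1 1 1 3 2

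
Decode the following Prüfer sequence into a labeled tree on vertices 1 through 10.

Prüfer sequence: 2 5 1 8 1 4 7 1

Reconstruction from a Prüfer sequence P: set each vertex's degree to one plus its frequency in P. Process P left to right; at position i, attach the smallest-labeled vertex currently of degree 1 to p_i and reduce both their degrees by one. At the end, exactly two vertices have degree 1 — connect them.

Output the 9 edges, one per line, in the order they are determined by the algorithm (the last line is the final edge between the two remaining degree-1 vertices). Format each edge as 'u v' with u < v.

Initial degrees: {1:4, 2:2, 3:1, 4:2, 5:2, 6:1, 7:2, 8:2, 9:1, 10:1}
Step 1: smallest deg-1 vertex = 3, p_1 = 2. Add edge {2,3}. Now deg[3]=0, deg[2]=1.
Step 2: smallest deg-1 vertex = 2, p_2 = 5. Add edge {2,5}. Now deg[2]=0, deg[5]=1.
Step 3: smallest deg-1 vertex = 5, p_3 = 1. Add edge {1,5}. Now deg[5]=0, deg[1]=3.
Step 4: smallest deg-1 vertex = 6, p_4 = 8. Add edge {6,8}. Now deg[6]=0, deg[8]=1.
Step 5: smallest deg-1 vertex = 8, p_5 = 1. Add edge {1,8}. Now deg[8]=0, deg[1]=2.
Step 6: smallest deg-1 vertex = 9, p_6 = 4. Add edge {4,9}. Now deg[9]=0, deg[4]=1.
Step 7: smallest deg-1 vertex = 4, p_7 = 7. Add edge {4,7}. Now deg[4]=0, deg[7]=1.
Step 8: smallest deg-1 vertex = 7, p_8 = 1. Add edge {1,7}. Now deg[7]=0, deg[1]=1.
Final: two remaining deg-1 vertices are 1, 10. Add edge {1,10}.

Answer: 2 3
2 5
1 5
6 8
1 8
4 9
4 7
1 7
1 10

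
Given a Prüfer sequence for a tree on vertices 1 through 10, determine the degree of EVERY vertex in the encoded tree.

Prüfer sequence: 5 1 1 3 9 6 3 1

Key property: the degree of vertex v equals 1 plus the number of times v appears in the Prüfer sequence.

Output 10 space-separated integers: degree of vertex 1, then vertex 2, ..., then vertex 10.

Answer: 4 1 3 1 2 2 1 1 2 1

Derivation:
p_1 = 5: count[5] becomes 1
p_2 = 1: count[1] becomes 1
p_3 = 1: count[1] becomes 2
p_4 = 3: count[3] becomes 1
p_5 = 9: count[9] becomes 1
p_6 = 6: count[6] becomes 1
p_7 = 3: count[3] becomes 2
p_8 = 1: count[1] becomes 3
Degrees (1 + count): deg[1]=1+3=4, deg[2]=1+0=1, deg[3]=1+2=3, deg[4]=1+0=1, deg[5]=1+1=2, deg[6]=1+1=2, deg[7]=1+0=1, deg[8]=1+0=1, deg[9]=1+1=2, deg[10]=1+0=1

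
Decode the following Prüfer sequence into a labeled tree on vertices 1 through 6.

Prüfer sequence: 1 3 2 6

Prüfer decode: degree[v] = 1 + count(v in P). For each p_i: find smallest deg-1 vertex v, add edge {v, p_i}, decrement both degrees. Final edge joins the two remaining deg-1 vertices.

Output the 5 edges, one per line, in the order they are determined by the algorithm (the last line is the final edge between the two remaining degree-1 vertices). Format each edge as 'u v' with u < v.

Initial degrees: {1:2, 2:2, 3:2, 4:1, 5:1, 6:2}
Step 1: smallest deg-1 vertex = 4, p_1 = 1. Add edge {1,4}. Now deg[4]=0, deg[1]=1.
Step 2: smallest deg-1 vertex = 1, p_2 = 3. Add edge {1,3}. Now deg[1]=0, deg[3]=1.
Step 3: smallest deg-1 vertex = 3, p_3 = 2. Add edge {2,3}. Now deg[3]=0, deg[2]=1.
Step 4: smallest deg-1 vertex = 2, p_4 = 6. Add edge {2,6}. Now deg[2]=0, deg[6]=1.
Final: two remaining deg-1 vertices are 5, 6. Add edge {5,6}.

Answer: 1 4
1 3
2 3
2 6
5 6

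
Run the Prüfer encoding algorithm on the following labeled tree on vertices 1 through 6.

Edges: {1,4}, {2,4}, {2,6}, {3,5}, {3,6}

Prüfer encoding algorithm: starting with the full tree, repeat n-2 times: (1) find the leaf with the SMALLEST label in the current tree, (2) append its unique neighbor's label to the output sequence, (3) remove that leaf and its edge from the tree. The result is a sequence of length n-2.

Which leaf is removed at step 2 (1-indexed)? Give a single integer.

Answer: 4

Derivation:
Step 1: current leaves = {1,5}. Remove leaf 1 (neighbor: 4).
Step 2: current leaves = {4,5}. Remove leaf 4 (neighbor: 2).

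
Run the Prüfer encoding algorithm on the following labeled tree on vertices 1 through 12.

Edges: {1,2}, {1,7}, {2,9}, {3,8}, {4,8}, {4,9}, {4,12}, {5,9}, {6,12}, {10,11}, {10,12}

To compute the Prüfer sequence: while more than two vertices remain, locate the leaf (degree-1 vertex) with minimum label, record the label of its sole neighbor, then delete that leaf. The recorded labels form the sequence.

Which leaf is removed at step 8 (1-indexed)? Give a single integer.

Step 1: current leaves = {3,5,6,7,11}. Remove leaf 3 (neighbor: 8).
Step 2: current leaves = {5,6,7,8,11}. Remove leaf 5 (neighbor: 9).
Step 3: current leaves = {6,7,8,11}. Remove leaf 6 (neighbor: 12).
Step 4: current leaves = {7,8,11}. Remove leaf 7 (neighbor: 1).
Step 5: current leaves = {1,8,11}. Remove leaf 1 (neighbor: 2).
Step 6: current leaves = {2,8,11}. Remove leaf 2 (neighbor: 9).
Step 7: current leaves = {8,9,11}. Remove leaf 8 (neighbor: 4).
Step 8: current leaves = {9,11}. Remove leaf 9 (neighbor: 4).

Answer: 9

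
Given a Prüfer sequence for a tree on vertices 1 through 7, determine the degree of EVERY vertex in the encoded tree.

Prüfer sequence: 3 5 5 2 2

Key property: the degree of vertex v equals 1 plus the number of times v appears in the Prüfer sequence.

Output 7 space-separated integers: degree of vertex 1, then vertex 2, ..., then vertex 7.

p_1 = 3: count[3] becomes 1
p_2 = 5: count[5] becomes 1
p_3 = 5: count[5] becomes 2
p_4 = 2: count[2] becomes 1
p_5 = 2: count[2] becomes 2
Degrees (1 + count): deg[1]=1+0=1, deg[2]=1+2=3, deg[3]=1+1=2, deg[4]=1+0=1, deg[5]=1+2=3, deg[6]=1+0=1, deg[7]=1+0=1

Answer: 1 3 2 1 3 1 1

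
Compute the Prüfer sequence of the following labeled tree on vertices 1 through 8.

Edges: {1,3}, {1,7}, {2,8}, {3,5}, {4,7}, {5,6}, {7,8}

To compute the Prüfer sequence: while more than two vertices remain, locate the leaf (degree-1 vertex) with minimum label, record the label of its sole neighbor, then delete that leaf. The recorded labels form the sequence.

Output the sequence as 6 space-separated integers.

Answer: 8 7 5 3 1 7

Derivation:
Step 1: leaves = {2,4,6}. Remove smallest leaf 2, emit neighbor 8.
Step 2: leaves = {4,6,8}. Remove smallest leaf 4, emit neighbor 7.
Step 3: leaves = {6,8}. Remove smallest leaf 6, emit neighbor 5.
Step 4: leaves = {5,8}. Remove smallest leaf 5, emit neighbor 3.
Step 5: leaves = {3,8}. Remove smallest leaf 3, emit neighbor 1.
Step 6: leaves = {1,8}. Remove smallest leaf 1, emit neighbor 7.
Done: 2 vertices remain (7, 8). Sequence = [8 7 5 3 1 7]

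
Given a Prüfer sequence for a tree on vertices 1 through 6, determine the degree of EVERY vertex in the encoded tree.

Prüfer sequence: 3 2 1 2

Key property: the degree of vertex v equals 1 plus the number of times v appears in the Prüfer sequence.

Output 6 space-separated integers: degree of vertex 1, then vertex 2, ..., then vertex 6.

p_1 = 3: count[3] becomes 1
p_2 = 2: count[2] becomes 1
p_3 = 1: count[1] becomes 1
p_4 = 2: count[2] becomes 2
Degrees (1 + count): deg[1]=1+1=2, deg[2]=1+2=3, deg[3]=1+1=2, deg[4]=1+0=1, deg[5]=1+0=1, deg[6]=1+0=1

Answer: 2 3 2 1 1 1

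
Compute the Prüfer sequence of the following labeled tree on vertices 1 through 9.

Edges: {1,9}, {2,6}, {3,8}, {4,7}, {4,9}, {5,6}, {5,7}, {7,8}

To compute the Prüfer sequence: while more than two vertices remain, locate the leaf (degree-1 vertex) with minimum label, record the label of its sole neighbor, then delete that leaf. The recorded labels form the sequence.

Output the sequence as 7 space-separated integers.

Answer: 9 6 8 5 7 7 4

Derivation:
Step 1: leaves = {1,2,3}. Remove smallest leaf 1, emit neighbor 9.
Step 2: leaves = {2,3,9}. Remove smallest leaf 2, emit neighbor 6.
Step 3: leaves = {3,6,9}. Remove smallest leaf 3, emit neighbor 8.
Step 4: leaves = {6,8,9}. Remove smallest leaf 6, emit neighbor 5.
Step 5: leaves = {5,8,9}. Remove smallest leaf 5, emit neighbor 7.
Step 6: leaves = {8,9}. Remove smallest leaf 8, emit neighbor 7.
Step 7: leaves = {7,9}. Remove smallest leaf 7, emit neighbor 4.
Done: 2 vertices remain (4, 9). Sequence = [9 6 8 5 7 7 4]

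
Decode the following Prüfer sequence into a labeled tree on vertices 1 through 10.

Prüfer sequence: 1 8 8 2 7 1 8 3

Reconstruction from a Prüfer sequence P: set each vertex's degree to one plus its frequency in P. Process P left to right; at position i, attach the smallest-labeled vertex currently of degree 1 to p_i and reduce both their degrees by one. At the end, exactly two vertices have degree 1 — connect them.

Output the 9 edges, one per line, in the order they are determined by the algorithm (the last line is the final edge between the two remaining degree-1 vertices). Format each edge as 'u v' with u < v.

Initial degrees: {1:3, 2:2, 3:2, 4:1, 5:1, 6:1, 7:2, 8:4, 9:1, 10:1}
Step 1: smallest deg-1 vertex = 4, p_1 = 1. Add edge {1,4}. Now deg[4]=0, deg[1]=2.
Step 2: smallest deg-1 vertex = 5, p_2 = 8. Add edge {5,8}. Now deg[5]=0, deg[8]=3.
Step 3: smallest deg-1 vertex = 6, p_3 = 8. Add edge {6,8}. Now deg[6]=0, deg[8]=2.
Step 4: smallest deg-1 vertex = 9, p_4 = 2. Add edge {2,9}. Now deg[9]=0, deg[2]=1.
Step 5: smallest deg-1 vertex = 2, p_5 = 7. Add edge {2,7}. Now deg[2]=0, deg[7]=1.
Step 6: smallest deg-1 vertex = 7, p_6 = 1. Add edge {1,7}. Now deg[7]=0, deg[1]=1.
Step 7: smallest deg-1 vertex = 1, p_7 = 8. Add edge {1,8}. Now deg[1]=0, deg[8]=1.
Step 8: smallest deg-1 vertex = 8, p_8 = 3. Add edge {3,8}. Now deg[8]=0, deg[3]=1.
Final: two remaining deg-1 vertices are 3, 10. Add edge {3,10}.

Answer: 1 4
5 8
6 8
2 9
2 7
1 7
1 8
3 8
3 10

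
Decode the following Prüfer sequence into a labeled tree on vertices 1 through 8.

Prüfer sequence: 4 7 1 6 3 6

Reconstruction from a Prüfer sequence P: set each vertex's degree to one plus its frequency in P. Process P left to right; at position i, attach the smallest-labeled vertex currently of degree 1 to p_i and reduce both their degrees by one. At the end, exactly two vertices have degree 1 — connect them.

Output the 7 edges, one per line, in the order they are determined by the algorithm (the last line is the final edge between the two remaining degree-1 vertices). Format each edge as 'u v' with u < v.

Answer: 2 4
4 7
1 5
1 6
3 7
3 6
6 8

Derivation:
Initial degrees: {1:2, 2:1, 3:2, 4:2, 5:1, 6:3, 7:2, 8:1}
Step 1: smallest deg-1 vertex = 2, p_1 = 4. Add edge {2,4}. Now deg[2]=0, deg[4]=1.
Step 2: smallest deg-1 vertex = 4, p_2 = 7. Add edge {4,7}. Now deg[4]=0, deg[7]=1.
Step 3: smallest deg-1 vertex = 5, p_3 = 1. Add edge {1,5}. Now deg[5]=0, deg[1]=1.
Step 4: smallest deg-1 vertex = 1, p_4 = 6. Add edge {1,6}. Now deg[1]=0, deg[6]=2.
Step 5: smallest deg-1 vertex = 7, p_5 = 3. Add edge {3,7}. Now deg[7]=0, deg[3]=1.
Step 6: smallest deg-1 vertex = 3, p_6 = 6. Add edge {3,6}. Now deg[3]=0, deg[6]=1.
Final: two remaining deg-1 vertices are 6, 8. Add edge {6,8}.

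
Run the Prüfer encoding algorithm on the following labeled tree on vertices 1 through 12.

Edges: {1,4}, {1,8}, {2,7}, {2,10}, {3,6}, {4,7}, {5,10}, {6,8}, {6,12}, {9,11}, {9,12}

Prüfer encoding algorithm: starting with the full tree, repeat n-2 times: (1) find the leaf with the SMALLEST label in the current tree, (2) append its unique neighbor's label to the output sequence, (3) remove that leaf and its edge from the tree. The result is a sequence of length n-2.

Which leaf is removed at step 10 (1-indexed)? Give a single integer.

Step 1: current leaves = {3,5,11}. Remove leaf 3 (neighbor: 6).
Step 2: current leaves = {5,11}. Remove leaf 5 (neighbor: 10).
Step 3: current leaves = {10,11}. Remove leaf 10 (neighbor: 2).
Step 4: current leaves = {2,11}. Remove leaf 2 (neighbor: 7).
Step 5: current leaves = {7,11}. Remove leaf 7 (neighbor: 4).
Step 6: current leaves = {4,11}. Remove leaf 4 (neighbor: 1).
Step 7: current leaves = {1,11}. Remove leaf 1 (neighbor: 8).
Step 8: current leaves = {8,11}. Remove leaf 8 (neighbor: 6).
Step 9: current leaves = {6,11}. Remove leaf 6 (neighbor: 12).
Step 10: current leaves = {11,12}. Remove leaf 11 (neighbor: 9).

Answer: 11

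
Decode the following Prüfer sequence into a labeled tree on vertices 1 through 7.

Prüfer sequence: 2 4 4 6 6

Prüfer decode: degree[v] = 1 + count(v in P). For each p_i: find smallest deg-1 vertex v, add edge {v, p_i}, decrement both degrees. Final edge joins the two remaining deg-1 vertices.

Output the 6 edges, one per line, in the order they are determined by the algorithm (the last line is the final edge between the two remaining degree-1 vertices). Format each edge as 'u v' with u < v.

Initial degrees: {1:1, 2:2, 3:1, 4:3, 5:1, 6:3, 7:1}
Step 1: smallest deg-1 vertex = 1, p_1 = 2. Add edge {1,2}. Now deg[1]=0, deg[2]=1.
Step 2: smallest deg-1 vertex = 2, p_2 = 4. Add edge {2,4}. Now deg[2]=0, deg[4]=2.
Step 3: smallest deg-1 vertex = 3, p_3 = 4. Add edge {3,4}. Now deg[3]=0, deg[4]=1.
Step 4: smallest deg-1 vertex = 4, p_4 = 6. Add edge {4,6}. Now deg[4]=0, deg[6]=2.
Step 5: smallest deg-1 vertex = 5, p_5 = 6. Add edge {5,6}. Now deg[5]=0, deg[6]=1.
Final: two remaining deg-1 vertices are 6, 7. Add edge {6,7}.

Answer: 1 2
2 4
3 4
4 6
5 6
6 7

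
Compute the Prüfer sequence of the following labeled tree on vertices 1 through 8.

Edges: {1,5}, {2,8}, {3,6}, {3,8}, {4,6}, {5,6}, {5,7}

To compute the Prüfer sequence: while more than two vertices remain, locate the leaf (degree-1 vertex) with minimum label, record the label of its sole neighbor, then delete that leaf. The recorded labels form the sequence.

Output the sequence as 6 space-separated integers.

Step 1: leaves = {1,2,4,7}. Remove smallest leaf 1, emit neighbor 5.
Step 2: leaves = {2,4,7}. Remove smallest leaf 2, emit neighbor 8.
Step 3: leaves = {4,7,8}. Remove smallest leaf 4, emit neighbor 6.
Step 4: leaves = {7,8}. Remove smallest leaf 7, emit neighbor 5.
Step 5: leaves = {5,8}. Remove smallest leaf 5, emit neighbor 6.
Step 6: leaves = {6,8}. Remove smallest leaf 6, emit neighbor 3.
Done: 2 vertices remain (3, 8). Sequence = [5 8 6 5 6 3]

Answer: 5 8 6 5 6 3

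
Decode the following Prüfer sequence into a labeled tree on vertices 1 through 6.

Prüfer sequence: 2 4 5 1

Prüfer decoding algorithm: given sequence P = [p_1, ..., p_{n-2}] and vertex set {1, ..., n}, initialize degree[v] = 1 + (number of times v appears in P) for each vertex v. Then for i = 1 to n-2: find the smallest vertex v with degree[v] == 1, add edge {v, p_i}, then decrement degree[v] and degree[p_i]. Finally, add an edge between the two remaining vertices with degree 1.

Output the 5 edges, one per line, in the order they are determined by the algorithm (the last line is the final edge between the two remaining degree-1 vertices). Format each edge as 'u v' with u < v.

Answer: 2 3
2 4
4 5
1 5
1 6

Derivation:
Initial degrees: {1:2, 2:2, 3:1, 4:2, 5:2, 6:1}
Step 1: smallest deg-1 vertex = 3, p_1 = 2. Add edge {2,3}. Now deg[3]=0, deg[2]=1.
Step 2: smallest deg-1 vertex = 2, p_2 = 4. Add edge {2,4}. Now deg[2]=0, deg[4]=1.
Step 3: smallest deg-1 vertex = 4, p_3 = 5. Add edge {4,5}. Now deg[4]=0, deg[5]=1.
Step 4: smallest deg-1 vertex = 5, p_4 = 1. Add edge {1,5}. Now deg[5]=0, deg[1]=1.
Final: two remaining deg-1 vertices are 1, 6. Add edge {1,6}.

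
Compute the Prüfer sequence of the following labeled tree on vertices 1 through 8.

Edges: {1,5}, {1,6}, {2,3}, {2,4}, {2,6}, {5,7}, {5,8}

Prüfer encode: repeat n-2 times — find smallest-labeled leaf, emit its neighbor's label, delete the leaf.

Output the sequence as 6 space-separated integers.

Step 1: leaves = {3,4,7,8}. Remove smallest leaf 3, emit neighbor 2.
Step 2: leaves = {4,7,8}. Remove smallest leaf 4, emit neighbor 2.
Step 3: leaves = {2,7,8}. Remove smallest leaf 2, emit neighbor 6.
Step 4: leaves = {6,7,8}. Remove smallest leaf 6, emit neighbor 1.
Step 5: leaves = {1,7,8}. Remove smallest leaf 1, emit neighbor 5.
Step 6: leaves = {7,8}. Remove smallest leaf 7, emit neighbor 5.
Done: 2 vertices remain (5, 8). Sequence = [2 2 6 1 5 5]

Answer: 2 2 6 1 5 5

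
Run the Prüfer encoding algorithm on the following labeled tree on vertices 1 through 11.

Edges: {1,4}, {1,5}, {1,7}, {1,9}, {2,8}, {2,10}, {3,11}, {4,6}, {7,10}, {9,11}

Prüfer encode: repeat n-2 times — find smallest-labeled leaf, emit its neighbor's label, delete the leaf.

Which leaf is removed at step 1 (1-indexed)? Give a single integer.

Step 1: current leaves = {3,5,6,8}. Remove leaf 3 (neighbor: 11).

Answer: 3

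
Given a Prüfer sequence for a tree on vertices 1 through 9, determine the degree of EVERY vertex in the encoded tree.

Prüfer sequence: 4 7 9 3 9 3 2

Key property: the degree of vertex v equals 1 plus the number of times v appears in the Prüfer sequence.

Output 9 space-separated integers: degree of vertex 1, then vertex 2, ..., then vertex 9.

Answer: 1 2 3 2 1 1 2 1 3

Derivation:
p_1 = 4: count[4] becomes 1
p_2 = 7: count[7] becomes 1
p_3 = 9: count[9] becomes 1
p_4 = 3: count[3] becomes 1
p_5 = 9: count[9] becomes 2
p_6 = 3: count[3] becomes 2
p_7 = 2: count[2] becomes 1
Degrees (1 + count): deg[1]=1+0=1, deg[2]=1+1=2, deg[3]=1+2=3, deg[4]=1+1=2, deg[5]=1+0=1, deg[6]=1+0=1, deg[7]=1+1=2, deg[8]=1+0=1, deg[9]=1+2=3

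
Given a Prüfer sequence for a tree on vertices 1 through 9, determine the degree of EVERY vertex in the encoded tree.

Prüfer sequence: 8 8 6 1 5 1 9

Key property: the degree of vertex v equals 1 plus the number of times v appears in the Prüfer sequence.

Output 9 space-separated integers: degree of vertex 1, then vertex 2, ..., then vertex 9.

Answer: 3 1 1 1 2 2 1 3 2

Derivation:
p_1 = 8: count[8] becomes 1
p_2 = 8: count[8] becomes 2
p_3 = 6: count[6] becomes 1
p_4 = 1: count[1] becomes 1
p_5 = 5: count[5] becomes 1
p_6 = 1: count[1] becomes 2
p_7 = 9: count[9] becomes 1
Degrees (1 + count): deg[1]=1+2=3, deg[2]=1+0=1, deg[3]=1+0=1, deg[4]=1+0=1, deg[5]=1+1=2, deg[6]=1+1=2, deg[7]=1+0=1, deg[8]=1+2=3, deg[9]=1+1=2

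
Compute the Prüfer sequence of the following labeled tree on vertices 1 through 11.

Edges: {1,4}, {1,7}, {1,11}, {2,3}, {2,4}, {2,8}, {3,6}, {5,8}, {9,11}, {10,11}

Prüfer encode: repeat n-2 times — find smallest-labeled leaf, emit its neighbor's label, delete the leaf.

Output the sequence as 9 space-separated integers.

Answer: 8 3 2 1 2 4 1 11 11

Derivation:
Step 1: leaves = {5,6,7,9,10}. Remove smallest leaf 5, emit neighbor 8.
Step 2: leaves = {6,7,8,9,10}. Remove smallest leaf 6, emit neighbor 3.
Step 3: leaves = {3,7,8,9,10}. Remove smallest leaf 3, emit neighbor 2.
Step 4: leaves = {7,8,9,10}. Remove smallest leaf 7, emit neighbor 1.
Step 5: leaves = {8,9,10}. Remove smallest leaf 8, emit neighbor 2.
Step 6: leaves = {2,9,10}. Remove smallest leaf 2, emit neighbor 4.
Step 7: leaves = {4,9,10}. Remove smallest leaf 4, emit neighbor 1.
Step 8: leaves = {1,9,10}. Remove smallest leaf 1, emit neighbor 11.
Step 9: leaves = {9,10}. Remove smallest leaf 9, emit neighbor 11.
Done: 2 vertices remain (10, 11). Sequence = [8 3 2 1 2 4 1 11 11]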